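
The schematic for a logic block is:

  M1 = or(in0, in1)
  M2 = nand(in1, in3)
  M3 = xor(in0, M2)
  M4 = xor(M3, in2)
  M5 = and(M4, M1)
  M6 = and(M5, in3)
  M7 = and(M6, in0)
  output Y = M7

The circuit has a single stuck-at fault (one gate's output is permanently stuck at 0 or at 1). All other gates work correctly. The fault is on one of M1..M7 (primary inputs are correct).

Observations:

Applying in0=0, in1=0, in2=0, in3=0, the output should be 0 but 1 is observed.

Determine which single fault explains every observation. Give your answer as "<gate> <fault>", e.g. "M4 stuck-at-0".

Fault-free values for test 1 (in0=0, in1=0, in2=0, in3=0): M1=0, M2=1, M3=1, M4=1, M5=0, M6=0, M7=0, giving Y=0. Observed 1.
Test 1: faults giving observed 1 are {M7 stuck-at-1}.
Only M7 stuck-at-1 is consistent with every test.

M7 stuck-at-1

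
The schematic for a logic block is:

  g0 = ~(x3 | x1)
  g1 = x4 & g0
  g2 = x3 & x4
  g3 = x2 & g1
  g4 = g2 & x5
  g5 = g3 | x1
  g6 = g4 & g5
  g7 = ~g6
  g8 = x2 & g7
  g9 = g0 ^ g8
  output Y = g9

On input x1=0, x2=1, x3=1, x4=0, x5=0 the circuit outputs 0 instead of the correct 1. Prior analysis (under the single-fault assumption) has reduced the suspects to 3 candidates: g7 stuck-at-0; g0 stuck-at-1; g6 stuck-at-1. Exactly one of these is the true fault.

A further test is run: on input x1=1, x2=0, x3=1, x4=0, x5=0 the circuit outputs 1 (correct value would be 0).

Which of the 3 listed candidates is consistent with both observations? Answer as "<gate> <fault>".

g0 stuck-at-1

Evaluate each candidate on input x1=1, x2=0, x3=1, x4=0, x5=0:
  g7 stuck-at-0: g0=0, g1=0, g2=0, g3=0, g4=0, g5=1, g6=0, g7=0 [stuck-at-0], g8=0, g9=0 → 0 — eliminated
  g0 stuck-at-1: g0=1 [stuck-at-1], g1=0, g2=0, g3=0, g4=0, g5=1, g6=0, g7=1, g8=0, g9=1 → 1 — matches
  g6 stuck-at-1: g0=0, g1=0, g2=0, g3=0, g4=0, g5=1, g6=1 [stuck-at-1], g7=0, g8=0, g9=0 → 0 — eliminated
Only g0 stuck-at-1 reproduces the observed 1.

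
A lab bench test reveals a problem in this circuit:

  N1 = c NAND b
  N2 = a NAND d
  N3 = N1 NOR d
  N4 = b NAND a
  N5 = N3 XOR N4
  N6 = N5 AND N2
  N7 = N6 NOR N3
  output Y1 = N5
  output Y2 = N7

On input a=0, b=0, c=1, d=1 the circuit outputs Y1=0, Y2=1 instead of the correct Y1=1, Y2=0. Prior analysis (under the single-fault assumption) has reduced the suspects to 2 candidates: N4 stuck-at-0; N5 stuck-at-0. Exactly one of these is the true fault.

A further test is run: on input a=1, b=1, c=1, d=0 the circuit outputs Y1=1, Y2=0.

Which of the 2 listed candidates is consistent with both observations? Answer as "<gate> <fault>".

Evaluate each candidate on input a=1, b=1, c=1, d=0:
  N4 stuck-at-0: N1=0, N2=1, N3=1, N4=0 [stuck-at-0], N5=1, N6=1, N7=0 → Y1=1, Y2=0 — matches
  N5 stuck-at-0: N1=0, N2=1, N3=1, N4=0, N5=0 [stuck-at-0], N6=0, N7=0 → Y1=0, Y2=0 — eliminated
Only N4 stuck-at-0 reproduces the observed Y1=1, Y2=0.

N4 stuck-at-0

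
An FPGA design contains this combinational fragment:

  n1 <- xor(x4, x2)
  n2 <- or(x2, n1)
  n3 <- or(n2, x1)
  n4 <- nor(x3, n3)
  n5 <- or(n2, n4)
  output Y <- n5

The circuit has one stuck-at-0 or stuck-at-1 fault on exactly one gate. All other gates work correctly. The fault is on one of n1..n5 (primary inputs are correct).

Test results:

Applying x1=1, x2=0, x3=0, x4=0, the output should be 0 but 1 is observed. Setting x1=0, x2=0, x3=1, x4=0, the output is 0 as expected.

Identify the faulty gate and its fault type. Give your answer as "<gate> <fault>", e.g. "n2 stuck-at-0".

Fault-free values for test 1 (x1=1, x2=0, x3=0, x4=0): n1=0, n2=0, n3=1, n4=0, n5=0, giving Y=0. Observed 1.
Test 1: faults giving observed 1 are {n1 stuck-at-1, n2 stuck-at-1, n3 stuck-at-0, n4 stuck-at-1, n5 stuck-at-1}.
Test 2 (x1=0, x2=0, x3=1, x4=0): fault-free n1=0, n2=0, n3=0, n4=0, n5=0 → 0; observed 0. Eliminates n1 stuck-at-1, n2 stuck-at-1, n4 stuck-at-1, n5 stuck-at-1.
Only n3 stuck-at-0 is consistent with every test.

n3 stuck-at-0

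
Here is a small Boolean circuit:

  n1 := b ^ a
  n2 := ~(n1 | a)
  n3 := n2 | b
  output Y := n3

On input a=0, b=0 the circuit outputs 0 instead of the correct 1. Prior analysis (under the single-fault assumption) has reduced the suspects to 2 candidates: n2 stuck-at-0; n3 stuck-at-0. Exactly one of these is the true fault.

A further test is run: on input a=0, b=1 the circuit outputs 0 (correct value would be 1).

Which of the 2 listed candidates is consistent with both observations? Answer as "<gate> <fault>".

Evaluate each candidate on input a=0, b=1:
  n2 stuck-at-0: n1=1, n2=0 [stuck-at-0], n3=1 → 1 — eliminated
  n3 stuck-at-0: n1=1, n2=0, n3=0 [stuck-at-0] → 0 — matches
Only n3 stuck-at-0 reproduces the observed 0.

n3 stuck-at-0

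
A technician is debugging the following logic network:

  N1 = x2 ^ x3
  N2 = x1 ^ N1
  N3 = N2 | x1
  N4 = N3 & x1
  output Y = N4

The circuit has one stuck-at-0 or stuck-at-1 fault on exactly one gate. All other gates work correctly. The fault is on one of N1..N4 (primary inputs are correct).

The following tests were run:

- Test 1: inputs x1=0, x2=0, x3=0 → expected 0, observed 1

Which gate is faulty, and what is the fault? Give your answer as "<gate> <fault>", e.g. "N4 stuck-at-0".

Fault-free values for test 1 (x1=0, x2=0, x3=0): N1=0, N2=0, N3=0, N4=0, giving Y=0. Observed 1.
Test 1: faults giving observed 1 are {N4 stuck-at-1}.
Only N4 stuck-at-1 is consistent with every test.

N4 stuck-at-1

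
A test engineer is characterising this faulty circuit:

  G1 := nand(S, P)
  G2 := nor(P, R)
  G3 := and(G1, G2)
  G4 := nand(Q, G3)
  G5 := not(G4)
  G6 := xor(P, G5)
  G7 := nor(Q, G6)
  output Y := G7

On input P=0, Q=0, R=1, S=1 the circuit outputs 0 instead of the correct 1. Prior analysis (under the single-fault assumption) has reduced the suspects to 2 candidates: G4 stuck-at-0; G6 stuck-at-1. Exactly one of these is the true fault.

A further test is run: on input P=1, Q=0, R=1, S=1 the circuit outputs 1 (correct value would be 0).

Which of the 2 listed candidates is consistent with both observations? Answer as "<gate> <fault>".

G4 stuck-at-0

Evaluate each candidate on input P=1, Q=0, R=1, S=1:
  G4 stuck-at-0: G1=0, G2=0, G3=0, G4=0 [stuck-at-0], G5=1, G6=0, G7=1 → 1 — matches
  G6 stuck-at-1: G1=0, G2=0, G3=0, G4=1, G5=0, G6=1 [stuck-at-1], G7=0 → 0 — eliminated
Only G4 stuck-at-0 reproduces the observed 1.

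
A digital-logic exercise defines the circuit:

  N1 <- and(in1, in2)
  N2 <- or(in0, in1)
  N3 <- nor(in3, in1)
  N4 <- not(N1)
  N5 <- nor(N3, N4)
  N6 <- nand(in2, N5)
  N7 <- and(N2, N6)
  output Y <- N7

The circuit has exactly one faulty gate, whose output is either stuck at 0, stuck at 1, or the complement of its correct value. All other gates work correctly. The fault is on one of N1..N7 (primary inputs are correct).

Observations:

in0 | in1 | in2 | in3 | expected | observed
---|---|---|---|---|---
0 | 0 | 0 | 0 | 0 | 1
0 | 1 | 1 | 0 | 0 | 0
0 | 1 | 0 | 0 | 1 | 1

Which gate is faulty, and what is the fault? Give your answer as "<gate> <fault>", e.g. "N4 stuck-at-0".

Fault-free values for test 1 (in0=0, in1=0, in2=0, in3=0): N1=0, N2=0, N3=1, N4=1, N5=0, N6=1, N7=0, giving Y=0. Observed 1.
Test 1: faults giving observed 1 are {N2 stuck-at-1, N2 inverted output, N7 stuck-at-1, N7 inverted output}.
Test 2 (in0=0, in1=1, in2=1, in3=0): fault-free N1=1, N2=1, N3=0, N4=0, N5=1, N6=0, N7=0 → 0; observed 0. Eliminates N7 stuck-at-1, N7 inverted output.
Test 3 (in0=0, in1=1, in2=0, in3=0): fault-free N1=0, N2=1, N3=0, N4=1, N5=0, N6=1, N7=1 → 1; observed 1. Eliminates N2 inverted output.
Only N2 stuck-at-1 is consistent with every test.

N2 stuck-at-1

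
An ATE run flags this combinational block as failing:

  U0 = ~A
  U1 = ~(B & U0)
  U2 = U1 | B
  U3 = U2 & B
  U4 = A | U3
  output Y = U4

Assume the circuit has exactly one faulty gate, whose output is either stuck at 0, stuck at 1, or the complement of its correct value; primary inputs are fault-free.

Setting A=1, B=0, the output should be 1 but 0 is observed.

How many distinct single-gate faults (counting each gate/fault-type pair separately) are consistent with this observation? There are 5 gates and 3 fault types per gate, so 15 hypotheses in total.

Fault-free: U0=0, U1=1, U2=1, U3=0, U4=1 → 1. Observed 0.
  U0: none of the 3 fault types match ✗
  U1: none of the 3 fault types match ✗
  U2: none of the 3 fault types match ✗
  U3: none of the 3 fault types match ✗
  U4: stuck-at-0, inverted output ✓; others ✗
Consistent faults: {U4 stuck-at-0, U4 inverted output} — 2 in all.

2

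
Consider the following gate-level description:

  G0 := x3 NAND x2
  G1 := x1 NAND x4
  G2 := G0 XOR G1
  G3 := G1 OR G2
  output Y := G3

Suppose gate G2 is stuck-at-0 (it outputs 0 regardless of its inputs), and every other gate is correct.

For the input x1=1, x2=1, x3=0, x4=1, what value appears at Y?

Propagate with G2 forced: G0=1, G1=0, G2=0 [stuck-at-0], G3=0.
So Y = 0. (Without the fault it would be 1.)

0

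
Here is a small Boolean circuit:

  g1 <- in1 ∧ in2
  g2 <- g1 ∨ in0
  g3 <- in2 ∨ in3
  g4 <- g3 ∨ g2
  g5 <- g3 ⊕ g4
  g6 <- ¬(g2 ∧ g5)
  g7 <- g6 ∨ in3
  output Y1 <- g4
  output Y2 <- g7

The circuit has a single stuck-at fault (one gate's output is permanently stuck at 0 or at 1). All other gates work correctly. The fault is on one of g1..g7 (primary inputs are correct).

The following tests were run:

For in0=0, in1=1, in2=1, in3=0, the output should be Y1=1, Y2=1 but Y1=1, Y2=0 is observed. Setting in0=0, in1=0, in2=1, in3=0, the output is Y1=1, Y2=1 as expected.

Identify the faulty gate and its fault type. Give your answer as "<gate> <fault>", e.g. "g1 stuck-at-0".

Fault-free values for test 1 (in0=0, in1=1, in2=1, in3=0): g1=1, g2=1, g3=1, g4=1, g5=0, g6=1, g7=1, giving Y1=1, Y2=1. Observed Y1=1, Y2=0.
Test 1: faults giving observed Y1=1, Y2=0 are {g3 stuck-at-0, g5 stuck-at-1, g6 stuck-at-0, g7 stuck-at-0}.
Test 2 (in0=0, in1=0, in2=1, in3=0): fault-free g1=0, g2=0, g3=1, g4=1, g5=0, g6=1, g7=1 → Y1=1, Y2=1; observed Y1=1, Y2=1. Eliminates g3 stuck-at-0, g6 stuck-at-0, g7 stuck-at-0.
Only g5 stuck-at-1 is consistent with every test.

g5 stuck-at-1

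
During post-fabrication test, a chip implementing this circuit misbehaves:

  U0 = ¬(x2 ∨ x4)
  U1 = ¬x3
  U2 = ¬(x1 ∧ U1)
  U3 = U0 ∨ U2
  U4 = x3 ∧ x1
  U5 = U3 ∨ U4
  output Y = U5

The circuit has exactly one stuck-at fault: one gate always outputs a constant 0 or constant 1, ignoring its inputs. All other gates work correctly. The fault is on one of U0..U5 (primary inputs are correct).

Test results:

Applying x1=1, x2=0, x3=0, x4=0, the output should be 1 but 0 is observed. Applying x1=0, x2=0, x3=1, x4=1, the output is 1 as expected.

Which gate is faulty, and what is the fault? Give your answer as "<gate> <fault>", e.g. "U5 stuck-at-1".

Fault-free values for test 1 (x1=1, x2=0, x3=0, x4=0): U0=1, U1=1, U2=0, U3=1, U4=0, U5=1, giving Y=1. Observed 0.
Test 1: faults giving observed 0 are {U0 stuck-at-0, U3 stuck-at-0, U5 stuck-at-0}.
Test 2 (x1=0, x2=0, x3=1, x4=1): fault-free U0=0, U1=0, U2=1, U3=1, U4=0, U5=1 → 1; observed 1. Eliminates U3 stuck-at-0, U5 stuck-at-0.
Only U0 stuck-at-0 is consistent with every test.

U0 stuck-at-0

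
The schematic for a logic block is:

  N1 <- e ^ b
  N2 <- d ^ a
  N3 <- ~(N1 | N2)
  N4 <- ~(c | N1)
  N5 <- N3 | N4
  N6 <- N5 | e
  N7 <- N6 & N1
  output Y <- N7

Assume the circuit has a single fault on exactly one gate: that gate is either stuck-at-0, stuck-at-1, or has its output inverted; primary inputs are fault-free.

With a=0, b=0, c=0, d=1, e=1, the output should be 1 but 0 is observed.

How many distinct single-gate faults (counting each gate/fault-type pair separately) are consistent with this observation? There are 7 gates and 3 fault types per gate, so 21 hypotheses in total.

6

Fault-free: N1=1, N2=1, N3=0, N4=0, N5=0, N6=1, N7=1 → 1. Observed 0.
  N1: stuck-at-0, inverted output ✓; others ✗
  N2: none of the 3 fault types match ✗
  N3: none of the 3 fault types match ✗
  N4: none of the 3 fault types match ✗
  N5: none of the 3 fault types match ✗
  N6: stuck-at-0, inverted output ✓; others ✗
  N7: stuck-at-0, inverted output ✓; others ✗
Consistent faults: {N1 stuck-at-0, N1 inverted output, N6 stuck-at-0, N6 inverted output, N7 stuck-at-0, N7 inverted output} — 6 in all.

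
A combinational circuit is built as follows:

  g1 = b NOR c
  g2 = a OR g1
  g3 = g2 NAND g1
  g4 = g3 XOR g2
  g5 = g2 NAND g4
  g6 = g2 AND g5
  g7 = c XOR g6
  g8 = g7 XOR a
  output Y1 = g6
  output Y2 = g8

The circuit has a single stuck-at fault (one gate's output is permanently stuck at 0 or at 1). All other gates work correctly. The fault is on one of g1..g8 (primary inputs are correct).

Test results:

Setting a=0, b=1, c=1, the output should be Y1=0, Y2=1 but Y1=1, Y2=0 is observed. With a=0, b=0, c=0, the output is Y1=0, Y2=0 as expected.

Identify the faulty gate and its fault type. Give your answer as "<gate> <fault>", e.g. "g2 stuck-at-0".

g2 stuck-at-1

Fault-free values for test 1 (a=0, b=1, c=1): g1=0, g2=0, g3=1, g4=1, g5=1, g6=0, g7=1, g8=1, giving Y1=0, Y2=1. Observed Y1=1, Y2=0.
Test 1: faults giving observed Y1=1, Y2=0 are {g2 stuck-at-1, g6 stuck-at-1}.
Test 2 (a=0, b=0, c=0): fault-free g1=1, g2=1, g3=0, g4=1, g5=0, g6=0, g7=0, g8=0 → Y1=0, Y2=0; observed Y1=0, Y2=0. Eliminates g6 stuck-at-1.
Only g2 stuck-at-1 is consistent with every test.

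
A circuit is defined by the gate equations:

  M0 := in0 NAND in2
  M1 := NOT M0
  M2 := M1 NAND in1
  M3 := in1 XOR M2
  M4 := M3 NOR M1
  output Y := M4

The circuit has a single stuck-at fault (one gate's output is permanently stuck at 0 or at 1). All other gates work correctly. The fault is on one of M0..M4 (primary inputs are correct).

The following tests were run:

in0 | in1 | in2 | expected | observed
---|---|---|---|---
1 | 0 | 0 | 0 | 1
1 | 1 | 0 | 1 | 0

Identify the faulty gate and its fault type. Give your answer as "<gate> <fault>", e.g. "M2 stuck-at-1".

M2 stuck-at-0

Fault-free values for test 1 (in0=1, in1=0, in2=0): M0=1, M1=0, M2=1, M3=1, M4=0, giving Y=0. Observed 1.
Test 1: faults giving observed 1 are {M2 stuck-at-0, M3 stuck-at-0, M4 stuck-at-1}.
Test 2 (in0=1, in1=1, in2=0): fault-free M0=1, M1=0, M2=1, M3=0, M4=1 → 1; observed 0. Eliminates M3 stuck-at-0, M4 stuck-at-1.
Only M2 stuck-at-0 is consistent with every test.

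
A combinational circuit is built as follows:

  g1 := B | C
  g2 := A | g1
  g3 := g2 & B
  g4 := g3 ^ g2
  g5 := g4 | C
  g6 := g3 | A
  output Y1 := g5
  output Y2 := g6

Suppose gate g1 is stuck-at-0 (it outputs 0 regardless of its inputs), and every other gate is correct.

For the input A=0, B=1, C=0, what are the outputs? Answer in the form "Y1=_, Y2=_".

Propagate with g1 forced: g1=0 [stuck-at-0], g2=0, g3=0, g4=0, g5=0, g6=0.
So the outputs are Y1=0, Y2=0. (Without the fault they would be Y1=0, Y2=1.)

Y1=0, Y2=0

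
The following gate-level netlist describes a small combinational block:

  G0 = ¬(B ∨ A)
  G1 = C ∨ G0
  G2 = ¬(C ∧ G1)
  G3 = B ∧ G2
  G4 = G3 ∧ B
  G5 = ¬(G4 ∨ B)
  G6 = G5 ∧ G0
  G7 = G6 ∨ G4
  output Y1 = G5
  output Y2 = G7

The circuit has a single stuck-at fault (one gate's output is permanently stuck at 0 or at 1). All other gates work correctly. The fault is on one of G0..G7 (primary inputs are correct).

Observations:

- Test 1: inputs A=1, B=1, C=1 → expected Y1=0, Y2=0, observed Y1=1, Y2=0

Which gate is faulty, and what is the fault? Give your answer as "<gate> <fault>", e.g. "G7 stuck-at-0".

G5 stuck-at-1

Fault-free values for test 1 (A=1, B=1, C=1): G0=0, G1=1, G2=0, G3=0, G4=0, G5=0, G6=0, G7=0, giving Y1=0, Y2=0. Observed Y1=1, Y2=0.
Test 1: faults giving observed Y1=1, Y2=0 are {G5 stuck-at-1}.
Only G5 stuck-at-1 is consistent with every test.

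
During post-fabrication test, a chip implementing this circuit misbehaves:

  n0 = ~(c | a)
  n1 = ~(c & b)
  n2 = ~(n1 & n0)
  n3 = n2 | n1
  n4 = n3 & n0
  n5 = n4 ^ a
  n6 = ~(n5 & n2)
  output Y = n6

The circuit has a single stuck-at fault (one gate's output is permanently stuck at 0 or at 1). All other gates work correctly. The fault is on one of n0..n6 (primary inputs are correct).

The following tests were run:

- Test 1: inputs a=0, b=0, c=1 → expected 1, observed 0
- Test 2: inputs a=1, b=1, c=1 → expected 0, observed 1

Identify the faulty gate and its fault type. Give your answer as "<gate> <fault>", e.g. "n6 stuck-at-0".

n4 stuck-at-1

Fault-free values for test 1 (a=0, b=0, c=1): n0=0, n1=1, n2=1, n3=1, n4=0, n5=0, n6=1, giving Y=1. Observed 0.
Test 1: faults giving observed 0 are {n4 stuck-at-1, n5 stuck-at-1, n6 stuck-at-0}.
Test 2 (a=1, b=1, c=1): fault-free n0=0, n1=0, n2=1, n3=1, n4=0, n5=1, n6=0 → 0; observed 1. Eliminates n5 stuck-at-1, n6 stuck-at-0.
Only n4 stuck-at-1 is consistent with every test.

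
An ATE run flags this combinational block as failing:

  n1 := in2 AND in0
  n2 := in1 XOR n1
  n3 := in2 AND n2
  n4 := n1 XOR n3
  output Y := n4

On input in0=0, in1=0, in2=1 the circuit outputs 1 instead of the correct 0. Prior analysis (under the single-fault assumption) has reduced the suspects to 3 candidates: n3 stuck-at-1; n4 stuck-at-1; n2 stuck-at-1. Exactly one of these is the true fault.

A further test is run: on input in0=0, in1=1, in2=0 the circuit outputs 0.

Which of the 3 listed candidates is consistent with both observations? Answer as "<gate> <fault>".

n2 stuck-at-1

Evaluate each candidate on input in0=0, in1=1, in2=0:
  n3 stuck-at-1: n1=0, n2=1, n3=1 [stuck-at-1], n4=1 → 1 — eliminated
  n4 stuck-at-1: n1=0, n2=1, n3=0, n4=1 [stuck-at-1] → 1 — eliminated
  n2 stuck-at-1: n1=0, n2=1 [stuck-at-1], n3=0, n4=0 → 0 — matches
Only n2 stuck-at-1 reproduces the observed 0.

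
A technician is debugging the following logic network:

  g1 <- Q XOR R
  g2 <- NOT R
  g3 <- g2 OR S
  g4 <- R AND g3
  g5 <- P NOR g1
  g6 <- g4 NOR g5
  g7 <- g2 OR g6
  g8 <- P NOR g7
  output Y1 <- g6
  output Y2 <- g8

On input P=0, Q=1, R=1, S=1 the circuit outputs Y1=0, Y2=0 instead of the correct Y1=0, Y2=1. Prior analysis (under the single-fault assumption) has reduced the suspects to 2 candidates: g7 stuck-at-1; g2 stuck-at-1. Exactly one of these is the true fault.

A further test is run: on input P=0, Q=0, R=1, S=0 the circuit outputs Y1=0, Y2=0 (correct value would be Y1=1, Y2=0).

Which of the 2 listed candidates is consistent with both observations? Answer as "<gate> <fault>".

Evaluate each candidate on input P=0, Q=0, R=1, S=0:
  g7 stuck-at-1: g1=1, g2=0, g3=0, g4=0, g5=0, g6=1, g7=1 [stuck-at-1], g8=0 → Y1=1, Y2=0 — eliminated
  g2 stuck-at-1: g1=1, g2=1 [stuck-at-1], g3=1, g4=1, g5=0, g6=0, g7=1, g8=0 → Y1=0, Y2=0 — matches
Only g2 stuck-at-1 reproduces the observed Y1=0, Y2=0.

g2 stuck-at-1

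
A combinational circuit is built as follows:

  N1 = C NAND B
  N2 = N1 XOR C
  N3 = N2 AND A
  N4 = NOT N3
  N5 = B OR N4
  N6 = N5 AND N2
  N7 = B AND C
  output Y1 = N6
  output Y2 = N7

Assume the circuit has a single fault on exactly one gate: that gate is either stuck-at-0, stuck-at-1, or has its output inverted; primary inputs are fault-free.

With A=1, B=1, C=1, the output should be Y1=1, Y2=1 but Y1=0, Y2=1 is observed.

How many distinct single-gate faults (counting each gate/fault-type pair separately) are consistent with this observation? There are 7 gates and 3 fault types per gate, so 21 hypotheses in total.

Fault-free: N1=0, N2=1, N3=1, N4=0, N5=1, N6=1, N7=1 → Y1=1, Y2=1. Observed Y1=0, Y2=1.
  N1: stuck-at-1, inverted output ✓; others ✗
  N2: stuck-at-0, inverted output ✓; others ✗
  N3: none of the 3 fault types match ✗
  N4: none of the 3 fault types match ✗
  N5: stuck-at-0, inverted output ✓; others ✗
  N6: stuck-at-0, inverted output ✓; others ✗
  N7: none of the 3 fault types match ✗
Consistent faults: {N1 stuck-at-1, N1 inverted output, N2 stuck-at-0, N2 inverted output, N5 stuck-at-0, N5 inverted output, N6 stuck-at-0, N6 inverted output} — 8 in all.

8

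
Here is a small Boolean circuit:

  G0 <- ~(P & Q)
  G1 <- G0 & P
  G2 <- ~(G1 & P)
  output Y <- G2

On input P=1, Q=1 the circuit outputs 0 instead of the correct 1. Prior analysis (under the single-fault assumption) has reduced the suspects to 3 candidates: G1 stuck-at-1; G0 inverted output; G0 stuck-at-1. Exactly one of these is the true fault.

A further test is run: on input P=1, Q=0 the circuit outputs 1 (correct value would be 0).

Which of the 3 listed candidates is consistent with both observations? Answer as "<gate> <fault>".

Evaluate each candidate on input P=1, Q=0:
  G1 stuck-at-1: G0=1, G1=1 [stuck-at-1], G2=0 → 0 — eliminated
  G0 inverted output: G0=0 [inverted output], G1=0, G2=1 → 1 — matches
  G0 stuck-at-1: G0=1 [stuck-at-1], G1=1, G2=0 → 0 — eliminated
Only G0 inverted output reproduces the observed 1.

G0 inverted output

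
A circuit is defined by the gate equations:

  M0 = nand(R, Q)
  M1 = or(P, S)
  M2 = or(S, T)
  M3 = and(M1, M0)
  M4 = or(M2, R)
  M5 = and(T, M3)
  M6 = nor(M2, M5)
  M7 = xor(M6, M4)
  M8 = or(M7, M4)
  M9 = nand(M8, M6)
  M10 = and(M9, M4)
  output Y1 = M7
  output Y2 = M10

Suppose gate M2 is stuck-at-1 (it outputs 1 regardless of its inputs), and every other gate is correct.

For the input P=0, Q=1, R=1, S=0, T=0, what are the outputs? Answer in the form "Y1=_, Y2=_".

Propagate with M2 forced: M0=0, M1=0, M2=1 [stuck-at-1], M3=0, M4=1, M5=0, M6=0, M7=1, M8=1, M9=1, M10=1.
So the outputs are Y1=1, Y2=1. (Without the fault they would be Y1=0, Y2=0.)

Y1=1, Y2=1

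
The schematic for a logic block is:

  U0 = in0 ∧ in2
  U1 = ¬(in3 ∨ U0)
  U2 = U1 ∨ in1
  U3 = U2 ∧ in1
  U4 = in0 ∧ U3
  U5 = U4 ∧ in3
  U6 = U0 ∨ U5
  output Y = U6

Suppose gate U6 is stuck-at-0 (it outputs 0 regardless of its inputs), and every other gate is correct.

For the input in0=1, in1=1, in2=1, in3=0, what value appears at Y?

0

Propagate with U6 forced: U0=1, U1=0, U2=1, U3=1, U4=1, U5=0, U6=0 [stuck-at-0].
So Y = 0. (Without the fault it would be 1.)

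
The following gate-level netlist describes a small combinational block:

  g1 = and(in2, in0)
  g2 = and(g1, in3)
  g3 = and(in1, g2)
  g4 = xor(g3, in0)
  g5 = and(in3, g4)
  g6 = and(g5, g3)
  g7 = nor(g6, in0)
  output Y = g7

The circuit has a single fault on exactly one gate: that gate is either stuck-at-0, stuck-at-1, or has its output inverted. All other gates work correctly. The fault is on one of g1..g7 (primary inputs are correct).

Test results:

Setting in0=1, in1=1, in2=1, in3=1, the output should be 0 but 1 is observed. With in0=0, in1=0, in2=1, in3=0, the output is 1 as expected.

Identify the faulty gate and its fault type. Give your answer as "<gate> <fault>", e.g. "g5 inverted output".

Fault-free values for test 1 (in0=1, in1=1, in2=1, in3=1): g1=1, g2=1, g3=1, g4=0, g5=0, g6=0, g7=0, giving Y=0. Observed 1.
Test 1: faults giving observed 1 are {g7 stuck-at-1, g7 inverted output}.
Test 2 (in0=0, in1=0, in2=1, in3=0): fault-free g1=0, g2=0, g3=0, g4=0, g5=0, g6=0, g7=1 → 1; observed 1. Eliminates g7 inverted output.
Only g7 stuck-at-1 is consistent with every test.

g7 stuck-at-1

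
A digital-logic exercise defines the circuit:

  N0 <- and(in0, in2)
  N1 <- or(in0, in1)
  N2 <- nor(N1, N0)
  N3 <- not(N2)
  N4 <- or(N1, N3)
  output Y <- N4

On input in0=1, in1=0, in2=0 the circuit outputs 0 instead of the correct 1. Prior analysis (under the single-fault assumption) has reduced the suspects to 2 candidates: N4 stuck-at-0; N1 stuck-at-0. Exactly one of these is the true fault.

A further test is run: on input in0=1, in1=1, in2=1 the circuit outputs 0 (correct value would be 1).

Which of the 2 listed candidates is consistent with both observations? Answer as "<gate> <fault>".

Evaluate each candidate on input in0=1, in1=1, in2=1:
  N4 stuck-at-0: N0=1, N1=1, N2=0, N3=1, N4=0 [stuck-at-0] → 0 — matches
  N1 stuck-at-0: N0=1, N1=0 [stuck-at-0], N2=0, N3=1, N4=1 → 1 — eliminated
Only N4 stuck-at-0 reproduces the observed 0.

N4 stuck-at-0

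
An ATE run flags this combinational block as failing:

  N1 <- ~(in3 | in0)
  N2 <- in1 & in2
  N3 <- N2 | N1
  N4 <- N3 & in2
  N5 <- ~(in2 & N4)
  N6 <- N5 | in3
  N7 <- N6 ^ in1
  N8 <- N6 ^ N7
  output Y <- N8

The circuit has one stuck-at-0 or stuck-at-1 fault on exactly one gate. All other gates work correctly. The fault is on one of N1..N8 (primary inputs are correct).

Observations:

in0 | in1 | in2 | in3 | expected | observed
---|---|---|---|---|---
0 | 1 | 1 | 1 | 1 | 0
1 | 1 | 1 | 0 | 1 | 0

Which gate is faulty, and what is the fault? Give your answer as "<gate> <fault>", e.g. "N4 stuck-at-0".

Fault-free values for test 1 (in0=0, in1=1, in2=1, in3=1): N1=0, N2=1, N3=1, N4=1, N5=0, N6=1, N7=0, N8=1, giving Y=1. Observed 0.
Test 1: faults giving observed 0 are {N7 stuck-at-1, N8 stuck-at-0}.
Test 2 (in0=1, in1=1, in2=1, in3=0): fault-free N1=0, N2=1, N3=1, N4=1, N5=0, N6=0, N7=1, N8=1 → 1; observed 0. Eliminates N7 stuck-at-1.
Only N8 stuck-at-0 is consistent with every test.

N8 stuck-at-0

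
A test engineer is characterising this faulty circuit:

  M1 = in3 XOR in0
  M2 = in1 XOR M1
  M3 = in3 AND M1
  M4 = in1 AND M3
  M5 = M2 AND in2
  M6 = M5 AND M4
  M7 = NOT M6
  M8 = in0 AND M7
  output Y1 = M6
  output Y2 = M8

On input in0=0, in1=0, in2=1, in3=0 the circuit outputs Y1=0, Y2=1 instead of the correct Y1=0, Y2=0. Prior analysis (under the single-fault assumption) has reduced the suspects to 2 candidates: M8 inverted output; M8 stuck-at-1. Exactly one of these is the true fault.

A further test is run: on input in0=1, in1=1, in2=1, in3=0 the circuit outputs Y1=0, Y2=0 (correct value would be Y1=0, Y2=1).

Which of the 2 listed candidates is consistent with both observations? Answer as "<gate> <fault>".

M8 inverted output

Evaluate each candidate on input in0=1, in1=1, in2=1, in3=0:
  M8 inverted output: M1=1, M2=0, M3=0, M4=0, M5=0, M6=0, M7=1, M8=0 [inverted output] → Y1=0, Y2=0 — matches
  M8 stuck-at-1: M1=1, M2=0, M3=0, M4=0, M5=0, M6=0, M7=1, M8=1 [stuck-at-1] → Y1=0, Y2=1 — eliminated
Only M8 inverted output reproduces the observed Y1=0, Y2=0.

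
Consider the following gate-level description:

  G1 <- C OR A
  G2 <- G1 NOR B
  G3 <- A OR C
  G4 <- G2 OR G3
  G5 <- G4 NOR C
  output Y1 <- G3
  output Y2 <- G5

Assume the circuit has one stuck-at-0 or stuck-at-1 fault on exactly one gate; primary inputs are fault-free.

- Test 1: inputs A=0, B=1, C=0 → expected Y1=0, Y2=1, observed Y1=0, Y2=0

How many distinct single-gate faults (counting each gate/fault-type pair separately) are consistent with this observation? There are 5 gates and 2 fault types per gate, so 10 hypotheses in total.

Fault-free: G1=0, G2=0, G3=0, G4=0, G5=1 → Y1=0, Y2=1. Observed Y1=0, Y2=0.
  G1 stuck-at-0: output Y1=0, Y2=1 ✗
  G1 stuck-at-1: output Y1=0, Y2=1 ✗
  G2 stuck-at-0: output Y1=0, Y2=1 ✗
  G2 stuck-at-1: output Y1=0, Y2=0 ✓
  G3 stuck-at-0: output Y1=0, Y2=1 ✗
  G3 stuck-at-1: output Y1=1, Y2=0 ✗
  G4 stuck-at-0: output Y1=0, Y2=1 ✗
  G4 stuck-at-1: output Y1=0, Y2=0 ✓
  G5 stuck-at-0: output Y1=0, Y2=0 ✓
  G5 stuck-at-1: output Y1=0, Y2=1 ✗
Consistent faults: {G2 stuck-at-1, G4 stuck-at-1, G5 stuck-at-0} — 3 in all.

3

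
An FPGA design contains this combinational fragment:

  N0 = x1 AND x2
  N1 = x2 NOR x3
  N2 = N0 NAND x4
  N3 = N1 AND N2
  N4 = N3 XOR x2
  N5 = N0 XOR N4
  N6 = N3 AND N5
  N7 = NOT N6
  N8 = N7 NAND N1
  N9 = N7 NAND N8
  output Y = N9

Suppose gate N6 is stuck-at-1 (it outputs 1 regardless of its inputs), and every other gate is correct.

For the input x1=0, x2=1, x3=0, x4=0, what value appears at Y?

Propagate with N6 forced: N0=0, N1=0, N2=1, N3=0, N4=1, N5=1, N6=1 [stuck-at-1], N7=0, N8=1, N9=1.
So Y = 1. (Without the fault it would be 0.)

1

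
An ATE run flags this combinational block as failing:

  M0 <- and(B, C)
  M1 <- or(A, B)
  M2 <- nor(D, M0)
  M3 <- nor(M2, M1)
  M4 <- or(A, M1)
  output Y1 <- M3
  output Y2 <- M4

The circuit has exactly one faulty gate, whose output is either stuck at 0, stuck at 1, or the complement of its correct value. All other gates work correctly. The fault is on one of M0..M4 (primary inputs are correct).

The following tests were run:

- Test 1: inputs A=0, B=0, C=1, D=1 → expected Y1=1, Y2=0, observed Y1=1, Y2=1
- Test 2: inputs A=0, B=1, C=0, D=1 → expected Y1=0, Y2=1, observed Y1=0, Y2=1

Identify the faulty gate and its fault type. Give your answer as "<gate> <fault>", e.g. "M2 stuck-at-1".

Fault-free values for test 1 (A=0, B=0, C=1, D=1): M0=0, M1=0, M2=0, M3=1, M4=0, giving Y1=1, Y2=0. Observed Y1=1, Y2=1.
Test 1: faults giving observed Y1=1, Y2=1 are {M4 stuck-at-1, M4 inverted output}.
Test 2 (A=0, B=1, C=0, D=1): fault-free M0=0, M1=1, M2=0, M3=0, M4=1 → Y1=0, Y2=1; observed Y1=0, Y2=1. Eliminates M4 inverted output.
Only M4 stuck-at-1 is consistent with every test.

M4 stuck-at-1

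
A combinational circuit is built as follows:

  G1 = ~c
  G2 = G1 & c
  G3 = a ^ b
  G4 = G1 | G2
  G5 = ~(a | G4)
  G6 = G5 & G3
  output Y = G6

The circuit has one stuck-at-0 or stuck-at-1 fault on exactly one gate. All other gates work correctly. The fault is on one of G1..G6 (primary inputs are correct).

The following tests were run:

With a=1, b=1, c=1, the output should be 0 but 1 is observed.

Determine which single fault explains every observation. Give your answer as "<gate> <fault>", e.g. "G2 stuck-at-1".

Fault-free values for test 1 (a=1, b=1, c=1): G1=0, G2=0, G3=0, G4=0, G5=0, G6=0, giving Y=0. Observed 1.
Test 1: faults giving observed 1 are {G6 stuck-at-1}.
Only G6 stuck-at-1 is consistent with every test.

G6 stuck-at-1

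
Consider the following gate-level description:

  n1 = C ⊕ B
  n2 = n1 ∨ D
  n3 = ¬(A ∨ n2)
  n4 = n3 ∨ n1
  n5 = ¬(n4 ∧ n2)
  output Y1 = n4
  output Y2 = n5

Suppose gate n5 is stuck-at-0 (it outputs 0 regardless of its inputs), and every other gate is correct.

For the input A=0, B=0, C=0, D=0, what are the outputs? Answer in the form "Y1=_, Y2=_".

Propagate with n5 forced: n1=0, n2=0, n3=1, n4=1, n5=0 [stuck-at-0].
So the outputs are Y1=1, Y2=0. (Without the fault they would be Y1=1, Y2=1.)

Y1=1, Y2=0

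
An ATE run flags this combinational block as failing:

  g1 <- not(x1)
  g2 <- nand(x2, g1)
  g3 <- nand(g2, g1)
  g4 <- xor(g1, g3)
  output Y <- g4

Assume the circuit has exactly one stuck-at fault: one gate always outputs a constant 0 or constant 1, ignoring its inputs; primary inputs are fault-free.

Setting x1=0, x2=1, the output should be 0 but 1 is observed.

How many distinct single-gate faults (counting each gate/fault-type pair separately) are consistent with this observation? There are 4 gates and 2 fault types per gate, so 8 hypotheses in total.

4

Fault-free: g1=1, g2=0, g3=1, g4=0 → 0. Observed 1.
  g1 stuck-at-0: output 1 ✓
  g1 stuck-at-1: output 0 ✗
  g2 stuck-at-0: output 0 ✗
  g2 stuck-at-1: output 1 ✓
  g3 stuck-at-0: output 1 ✓
  g3 stuck-at-1: output 0 ✗
  g4 stuck-at-0: output 0 ✗
  g4 stuck-at-1: output 1 ✓
Consistent faults: {g1 stuck-at-0, g2 stuck-at-1, g3 stuck-at-0, g4 stuck-at-1} — 4 in all.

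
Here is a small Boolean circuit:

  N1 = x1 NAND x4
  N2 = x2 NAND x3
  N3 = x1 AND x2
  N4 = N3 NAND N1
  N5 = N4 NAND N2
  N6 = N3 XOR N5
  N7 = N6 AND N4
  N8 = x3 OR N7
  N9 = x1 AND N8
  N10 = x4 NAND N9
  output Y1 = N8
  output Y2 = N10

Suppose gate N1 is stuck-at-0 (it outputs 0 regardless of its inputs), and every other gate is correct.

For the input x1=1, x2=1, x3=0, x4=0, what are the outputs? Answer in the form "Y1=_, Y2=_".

Y1=1, Y2=1

Propagate with N1 forced: N1=0 [stuck-at-0], N2=1, N3=1, N4=1, N5=0, N6=1, N7=1, N8=1, N9=1, N10=1.
So the outputs are Y1=1, Y2=1. (Without the fault they would be Y1=0, Y2=1.)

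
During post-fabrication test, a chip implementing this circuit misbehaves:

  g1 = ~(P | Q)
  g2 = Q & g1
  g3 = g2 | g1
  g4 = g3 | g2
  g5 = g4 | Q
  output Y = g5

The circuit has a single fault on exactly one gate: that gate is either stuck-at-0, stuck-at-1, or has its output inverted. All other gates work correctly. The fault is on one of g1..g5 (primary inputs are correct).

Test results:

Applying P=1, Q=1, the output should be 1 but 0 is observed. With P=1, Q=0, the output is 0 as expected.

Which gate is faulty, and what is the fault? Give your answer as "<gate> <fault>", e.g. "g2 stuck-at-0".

g5 stuck-at-0

Fault-free values for test 1 (P=1, Q=1): g1=0, g2=0, g3=0, g4=0, g5=1, giving Y=1. Observed 0.
Test 1: faults giving observed 0 are {g5 stuck-at-0, g5 inverted output}.
Test 2 (P=1, Q=0): fault-free g1=0, g2=0, g3=0, g4=0, g5=0 → 0; observed 0. Eliminates g5 inverted output.
Only g5 stuck-at-0 is consistent with every test.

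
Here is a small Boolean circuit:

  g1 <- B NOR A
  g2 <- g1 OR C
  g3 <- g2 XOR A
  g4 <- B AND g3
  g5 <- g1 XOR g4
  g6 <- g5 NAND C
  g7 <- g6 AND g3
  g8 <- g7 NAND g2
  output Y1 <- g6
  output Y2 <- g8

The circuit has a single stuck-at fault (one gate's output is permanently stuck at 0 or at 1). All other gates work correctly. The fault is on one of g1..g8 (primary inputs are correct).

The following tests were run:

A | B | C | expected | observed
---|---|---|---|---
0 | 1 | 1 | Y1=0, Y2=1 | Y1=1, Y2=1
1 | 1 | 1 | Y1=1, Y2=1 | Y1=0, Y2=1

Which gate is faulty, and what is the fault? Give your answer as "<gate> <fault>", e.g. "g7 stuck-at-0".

Fault-free values for test 1 (A=0, B=1, C=1): g1=0, g2=1, g3=1, g4=1, g5=1, g6=0, g7=0, g8=1, giving Y1=0, Y2=1. Observed Y1=1, Y2=1.
Test 1: faults giving observed Y1=1, Y2=1 are {g2 stuck-at-0, g3 stuck-at-0}.
Test 2 (A=1, B=1, C=1): fault-free g1=0, g2=1, g3=0, g4=0, g5=0, g6=1, g7=0, g8=1 → Y1=1, Y2=1; observed Y1=0, Y2=1. Eliminates g3 stuck-at-0.
Only g2 stuck-at-0 is consistent with every test.

g2 stuck-at-0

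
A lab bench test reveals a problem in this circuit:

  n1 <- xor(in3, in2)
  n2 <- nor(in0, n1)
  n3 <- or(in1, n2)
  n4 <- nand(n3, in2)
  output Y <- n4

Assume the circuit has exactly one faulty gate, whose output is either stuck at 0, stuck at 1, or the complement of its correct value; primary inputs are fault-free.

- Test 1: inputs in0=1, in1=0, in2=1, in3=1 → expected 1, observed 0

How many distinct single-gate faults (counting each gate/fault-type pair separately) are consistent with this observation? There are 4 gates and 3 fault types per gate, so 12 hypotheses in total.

6

Fault-free: n1=0, n2=0, n3=0, n4=1 → 1. Observed 0.
  n1 stuck-at-0: output 1 ✗
  n1 stuck-at-1: output 1 ✗
  n1 inverted output: output 1 ✗
  n2 stuck-at-0: output 1 ✗
  n2 stuck-at-1: output 0 ✓
  n2 inverted output: output 0 ✓
  n3 stuck-at-0: output 1 ✗
  n3 stuck-at-1: output 0 ✓
  n3 inverted output: output 0 ✓
  n4 stuck-at-0: output 0 ✓
  n4 stuck-at-1: output 1 ✗
  n4 inverted output: output 0 ✓
Consistent faults: {n2 stuck-at-1, n2 inverted output, n3 stuck-at-1, n3 inverted output, n4 stuck-at-0, n4 inverted output} — 6 in all.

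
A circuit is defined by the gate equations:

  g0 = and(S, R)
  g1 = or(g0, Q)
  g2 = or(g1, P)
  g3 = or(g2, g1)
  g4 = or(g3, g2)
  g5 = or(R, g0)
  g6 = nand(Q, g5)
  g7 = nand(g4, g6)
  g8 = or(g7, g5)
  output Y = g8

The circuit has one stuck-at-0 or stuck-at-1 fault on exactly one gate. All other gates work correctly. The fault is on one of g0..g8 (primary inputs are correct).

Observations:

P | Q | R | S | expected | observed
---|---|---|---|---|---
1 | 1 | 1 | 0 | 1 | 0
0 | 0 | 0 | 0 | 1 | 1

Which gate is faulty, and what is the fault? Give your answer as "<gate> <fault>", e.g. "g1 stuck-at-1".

g5 stuck-at-0

Fault-free values for test 1 (P=1, Q=1, R=1, S=0): g0=0, g1=1, g2=1, g3=1, g4=1, g5=1, g6=0, g7=1, g8=1, giving Y=1. Observed 0.
Test 1: faults giving observed 0 are {g5 stuck-at-0, g8 stuck-at-0}.
Test 2 (P=0, Q=0, R=0, S=0): fault-free g0=0, g1=0, g2=0, g3=0, g4=0, g5=0, g6=1, g7=1, g8=1 → 1; observed 1. Eliminates g8 stuck-at-0.
Only g5 stuck-at-0 is consistent with every test.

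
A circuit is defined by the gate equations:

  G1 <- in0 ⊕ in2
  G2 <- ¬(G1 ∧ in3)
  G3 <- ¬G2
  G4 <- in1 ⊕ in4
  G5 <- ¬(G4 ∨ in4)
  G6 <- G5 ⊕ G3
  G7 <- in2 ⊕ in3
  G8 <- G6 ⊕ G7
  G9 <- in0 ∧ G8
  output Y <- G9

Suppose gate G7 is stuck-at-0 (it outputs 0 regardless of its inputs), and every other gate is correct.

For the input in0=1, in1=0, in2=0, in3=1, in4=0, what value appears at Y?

0

Propagate with G7 forced: G1=1, G2=0, G3=1, G4=0, G5=1, G6=0, G7=0 [stuck-at-0], G8=0, G9=0.
So Y = 0. (Without the fault it would be 1.)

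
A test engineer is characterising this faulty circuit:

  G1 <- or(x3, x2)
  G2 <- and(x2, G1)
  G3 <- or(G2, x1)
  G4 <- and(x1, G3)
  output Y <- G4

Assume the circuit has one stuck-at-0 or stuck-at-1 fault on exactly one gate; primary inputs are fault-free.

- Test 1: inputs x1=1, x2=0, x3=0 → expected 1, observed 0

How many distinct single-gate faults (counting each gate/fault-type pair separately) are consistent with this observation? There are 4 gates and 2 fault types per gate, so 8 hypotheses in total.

2

Fault-free: G1=0, G2=0, G3=1, G4=1 → 1. Observed 0.
  G1 stuck-at-0: output 1 ✗
  G1 stuck-at-1: output 1 ✗
  G2 stuck-at-0: output 1 ✗
  G2 stuck-at-1: output 1 ✗
  G3 stuck-at-0: output 0 ✓
  G3 stuck-at-1: output 1 ✗
  G4 stuck-at-0: output 0 ✓
  G4 stuck-at-1: output 1 ✗
Consistent faults: {G3 stuck-at-0, G4 stuck-at-0} — 2 in all.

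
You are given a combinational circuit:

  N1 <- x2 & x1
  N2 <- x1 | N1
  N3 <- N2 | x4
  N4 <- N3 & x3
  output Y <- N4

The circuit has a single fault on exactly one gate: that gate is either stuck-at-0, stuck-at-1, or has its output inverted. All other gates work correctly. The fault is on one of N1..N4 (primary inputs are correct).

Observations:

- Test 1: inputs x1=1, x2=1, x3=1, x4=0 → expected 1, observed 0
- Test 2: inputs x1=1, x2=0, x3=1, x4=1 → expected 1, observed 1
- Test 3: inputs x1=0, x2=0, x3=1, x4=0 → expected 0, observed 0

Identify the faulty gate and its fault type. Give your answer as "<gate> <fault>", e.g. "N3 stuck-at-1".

Fault-free values for test 1 (x1=1, x2=1, x3=1, x4=0): N1=1, N2=1, N3=1, N4=1, giving Y=1. Observed 0.
Test 1: faults giving observed 0 are {N2 stuck-at-0, N2 inverted output, N3 stuck-at-0, N3 inverted output, N4 stuck-at-0, N4 inverted output}.
Test 2 (x1=1, x2=0, x3=1, x4=1): fault-free N1=0, N2=1, N3=1, N4=1 → 1; observed 1. Eliminates N3 stuck-at-0, N3 inverted output, N4 stuck-at-0, N4 inverted output.
Test 3 (x1=0, x2=0, x3=1, x4=0): fault-free N1=0, N2=0, N3=0, N4=0 → 0; observed 0. Eliminates N2 inverted output.
Only N2 stuck-at-0 is consistent with every test.

N2 stuck-at-0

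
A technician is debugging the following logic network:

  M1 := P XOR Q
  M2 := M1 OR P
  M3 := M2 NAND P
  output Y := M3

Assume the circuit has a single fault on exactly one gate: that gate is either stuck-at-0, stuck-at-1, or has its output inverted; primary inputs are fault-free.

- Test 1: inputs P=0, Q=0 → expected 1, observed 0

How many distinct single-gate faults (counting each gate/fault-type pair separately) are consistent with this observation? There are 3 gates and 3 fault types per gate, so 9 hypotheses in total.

2

Fault-free: M1=0, M2=0, M3=1 → 1. Observed 0.
  M1 stuck-at-0: output 1 ✗
  M1 stuck-at-1: output 1 ✗
  M1 inverted output: output 1 ✗
  M2 stuck-at-0: output 1 ✗
  M2 stuck-at-1: output 1 ✗
  M2 inverted output: output 1 ✗
  M3 stuck-at-0: output 0 ✓
  M3 stuck-at-1: output 1 ✗
  M3 inverted output: output 0 ✓
Consistent faults: {M3 stuck-at-0, M3 inverted output} — 2 in all.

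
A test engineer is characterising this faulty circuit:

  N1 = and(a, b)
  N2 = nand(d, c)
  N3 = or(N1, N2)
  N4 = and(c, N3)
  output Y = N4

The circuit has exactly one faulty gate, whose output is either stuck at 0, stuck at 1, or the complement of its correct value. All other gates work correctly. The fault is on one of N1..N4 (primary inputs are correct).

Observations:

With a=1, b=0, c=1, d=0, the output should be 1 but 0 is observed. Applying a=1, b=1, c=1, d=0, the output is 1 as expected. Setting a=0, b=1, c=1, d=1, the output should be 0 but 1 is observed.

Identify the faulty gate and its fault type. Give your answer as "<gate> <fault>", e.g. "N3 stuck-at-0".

Fault-free values for test 1 (a=1, b=0, c=1, d=0): N1=0, N2=1, N3=1, N4=1, giving Y=1. Observed 0.
Test 1: faults giving observed 0 are {N2 stuck-at-0, N2 inverted output, N3 stuck-at-0, N3 inverted output, N4 stuck-at-0, N4 inverted output}.
Test 2 (a=1, b=1, c=1, d=0): fault-free N1=1, N2=1, N3=1, N4=1 → 1; observed 1. Eliminates N3 stuck-at-0, N3 inverted output, N4 stuck-at-0, N4 inverted output.
Test 3 (a=0, b=1, c=1, d=1): fault-free N1=0, N2=0, N3=0, N4=0 → 0; observed 1. Eliminates N2 stuck-at-0.
Only N2 inverted output is consistent with every test.

N2 inverted output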